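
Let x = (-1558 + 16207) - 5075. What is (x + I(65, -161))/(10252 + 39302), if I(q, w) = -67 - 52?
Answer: 9455/49554 ≈ 0.19080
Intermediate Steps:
I(q, w) = -119
x = 9574 (x = 14649 - 5075 = 9574)
(x + I(65, -161))/(10252 + 39302) = (9574 - 119)/(10252 + 39302) = 9455/49554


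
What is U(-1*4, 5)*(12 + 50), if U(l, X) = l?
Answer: -248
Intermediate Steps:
U(-1*4, 5)*(12 + 50) = (-1*4)*(12 + 50) = -4*62 = -248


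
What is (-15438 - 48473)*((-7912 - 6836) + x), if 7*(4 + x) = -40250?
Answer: 1310303322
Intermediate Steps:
x = -5754 (x = -4 + (⅐)*(-40250) = -4 - 5750 = -5754)
(-15438 - 48473)*((-7912 - 6836) + x) = (-15438 - 48473)*((-7912 - 6836) - 5754) = -63911*(-14748 - 5754) = -63911*(-20502) = 1310303322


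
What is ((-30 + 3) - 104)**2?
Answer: 17161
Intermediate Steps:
((-30 + 3) - 104)**2 = (-27 - 104)**2 = (-131)**2 = 17161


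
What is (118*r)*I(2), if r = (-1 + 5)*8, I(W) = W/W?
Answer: 3776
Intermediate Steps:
I(W) = 1
r = 32 (r = 4*8 = 32)
(118*r)*I(2) = (118*32)*1 = 3776*1 = 3776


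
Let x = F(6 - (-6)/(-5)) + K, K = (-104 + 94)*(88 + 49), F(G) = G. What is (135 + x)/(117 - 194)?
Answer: 6151/385 ≈ 15.977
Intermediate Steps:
K = -1370 (K = -10*137 = -1370)
x = -6826/5 (x = (6 - (-6)/(-5)) - 1370 = (6 - (-6)*(-1)/5) - 1370 = (6 - 1*6/5) - 1370 = (6 - 6/5) - 1370 = 24/5 - 1370 = -6826/5 ≈ -1365.2)
(135 + x)/(117 - 194) = (135 - 6826/5)/(117 - 194) = -6151/5/(-77) = -6151/5*(-1/77) = 6151/385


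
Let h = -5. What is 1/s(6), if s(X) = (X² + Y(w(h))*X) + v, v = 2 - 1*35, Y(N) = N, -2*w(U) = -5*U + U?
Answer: -1/57 ≈ -0.017544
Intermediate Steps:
w(U) = 2*U (w(U) = -(-5*U + U)/2 = -(-2)*U = 2*U)
v = -33 (v = 2 - 35 = -33)
s(X) = -33 + X² - 10*X (s(X) = (X² + (2*(-5))*X) - 33 = (X² - 10*X) - 33 = -33 + X² - 10*X)
1/s(6) = 1/(-33 + 6² - 10*6) = 1/(-33 + 36 - 60) = 1/(-57) = -1/57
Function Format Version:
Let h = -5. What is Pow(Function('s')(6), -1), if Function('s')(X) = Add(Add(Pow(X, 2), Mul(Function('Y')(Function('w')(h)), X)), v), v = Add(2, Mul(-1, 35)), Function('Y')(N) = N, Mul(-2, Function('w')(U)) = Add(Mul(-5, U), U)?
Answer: Rational(-1, 57) ≈ -0.017544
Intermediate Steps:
Function('w')(U) = Mul(2, U) (Function('w')(U) = Mul(Rational(-1, 2), Add(Mul(-5, U), U)) = Mul(Rational(-1, 2), Mul(-4, U)) = Mul(2, U))
v = -33 (v = Add(2, -35) = -33)
Function('s')(X) = Add(-33, Pow(X, 2), Mul(-10, X)) (Function('s')(X) = Add(Add(Pow(X, 2), Mul(Mul(2, -5), X)), -33) = Add(Add(Pow(X, 2), Mul(-10, X)), -33) = Add(-33, Pow(X, 2), Mul(-10, X)))
Pow(Function('s')(6), -1) = Pow(Add(-33, Pow(6, 2), Mul(-10, 6)), -1) = Pow(Add(-33, 36, -60), -1) = Pow(-57, -1) = Rational(-1, 57)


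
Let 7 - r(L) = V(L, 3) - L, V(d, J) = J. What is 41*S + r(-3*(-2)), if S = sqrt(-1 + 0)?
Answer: 10 + 41*I ≈ 10.0 + 41.0*I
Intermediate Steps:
S = I (S = sqrt(-1) = I ≈ 1.0*I)
r(L) = 4 + L (r(L) = 7 - (3 - L) = 7 + (-3 + L) = 4 + L)
41*S + r(-3*(-2)) = 41*I + (4 - 3*(-2)) = 41*I + (4 + 6) = 41*I + 10 = 10 + 41*I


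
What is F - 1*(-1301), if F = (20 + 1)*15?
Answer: 1616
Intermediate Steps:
F = 315 (F = 21*15 = 315)
F - 1*(-1301) = 315 - 1*(-1301) = 315 + 1301 = 1616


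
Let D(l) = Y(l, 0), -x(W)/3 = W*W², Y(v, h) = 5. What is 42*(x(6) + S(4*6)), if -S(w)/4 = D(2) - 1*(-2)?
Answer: -28392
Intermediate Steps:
x(W) = -3*W³ (x(W) = -3*W*W² = -3*W³)
D(l) = 5
S(w) = -28 (S(w) = -4*(5 - 1*(-2)) = -4*(5 + 2) = -4*7 = -28)
42*(x(6) + S(4*6)) = 42*(-3*6³ - 28) = 42*(-3*216 - 28) = 42*(-648 - 28) = 42*(-676) = -28392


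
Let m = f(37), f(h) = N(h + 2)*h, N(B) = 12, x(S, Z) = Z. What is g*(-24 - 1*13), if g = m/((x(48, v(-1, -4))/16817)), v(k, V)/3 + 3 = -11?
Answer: 46044946/7 ≈ 6.5778e+6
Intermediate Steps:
v(k, V) = -42 (v(k, V) = -9 + 3*(-11) = -9 - 33 = -42)
f(h) = 12*h
m = 444 (m = 12*37 = 444)
g = -1244458/7 (g = 444/((-42/16817)) = 444/((-42*1/16817)) = 444/(-42/16817) = 444*(-16817/42) = -1244458/7 ≈ -1.7778e+5)
g*(-24 - 1*13) = -1244458*(-24 - 1*13)/7 = -1244458*(-24 - 13)/7 = -1244458/7*(-37) = 46044946/7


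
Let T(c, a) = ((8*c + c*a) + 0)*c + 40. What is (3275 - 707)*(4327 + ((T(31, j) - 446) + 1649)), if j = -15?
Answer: -2971176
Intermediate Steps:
T(c, a) = 40 + c*(8*c + a*c) (T(c, a) = ((8*c + a*c) + 0)*c + 40 = (8*c + a*c)*c + 40 = c*(8*c + a*c) + 40 = 40 + c*(8*c + a*c))
(3275 - 707)*(4327 + ((T(31, j) - 446) + 1649)) = (3275 - 707)*(4327 + (((40 + 8*31² - 15*31²) - 446) + 1649)) = 2568*(4327 + (((40 + 8*961 - 15*961) - 446) + 1649)) = 2568*(4327 + (((40 + 7688 - 14415) - 446) + 1649)) = 2568*(4327 + ((-6687 - 446) + 1649)) = 2568*(4327 + (-7133 + 1649)) = 2568*(4327 - 5484) = 2568*(-1157) = -2971176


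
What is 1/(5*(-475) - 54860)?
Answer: -1/57235 ≈ -1.7472e-5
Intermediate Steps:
1/(5*(-475) - 54860) = 1/(-2375 - 54860) = 1/(-57235) = -1/57235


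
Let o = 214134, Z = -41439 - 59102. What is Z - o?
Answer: -314675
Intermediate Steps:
Z = -100541
Z - o = -100541 - 1*214134 = -100541 - 214134 = -314675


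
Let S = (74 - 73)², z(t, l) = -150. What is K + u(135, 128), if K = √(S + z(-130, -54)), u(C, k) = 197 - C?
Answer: 62 + I*√149 ≈ 62.0 + 12.207*I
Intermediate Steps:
S = 1 (S = 1² = 1)
K = I*√149 (K = √(1 - 150) = √(-149) = I*√149 ≈ 12.207*I)
K + u(135, 128) = I*√149 + (197 - 1*135) = I*√149 + (197 - 135) = I*√149 + 62 = 62 + I*√149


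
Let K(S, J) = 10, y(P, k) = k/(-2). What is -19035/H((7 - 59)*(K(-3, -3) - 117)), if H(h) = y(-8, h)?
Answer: 19035/2782 ≈ 6.8422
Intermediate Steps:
y(P, k) = -k/2 (y(P, k) = k*(-½) = -k/2)
H(h) = -h/2
-19035/H((7 - 59)*(K(-3, -3) - 117)) = -19035*(-2/((7 - 59)*(10 - 117))) = -19035/((-(-26)*(-107))) = -19035/((-½*5564)) = -19035/(-2782) = -19035*(-1/2782) = 19035/2782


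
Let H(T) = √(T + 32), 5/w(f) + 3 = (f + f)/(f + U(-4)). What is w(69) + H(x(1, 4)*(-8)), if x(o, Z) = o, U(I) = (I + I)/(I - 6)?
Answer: -1745/357 + 2*√6 ≈ 0.011024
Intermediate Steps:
U(I) = 2*I/(-6 + I) (U(I) = (2*I)/(-6 + I) = 2*I/(-6 + I))
w(f) = 5/(-3 + 2*f/(⅘ + f)) (w(f) = 5/(-3 + (f + f)/(f + 2*(-4)/(-6 - 4))) = 5/(-3 + (2*f)/(f + 2*(-4)/(-10))) = 5/(-3 + (2*f)/(f + 2*(-4)*(-⅒))) = 5/(-3 + (2*f)/(f + ⅘)) = 5/(-3 + (2*f)/(⅘ + f)) = 5/(-3 + 2*f/(⅘ + f)))
H(T) = √(32 + T)
w(69) + H(x(1, 4)*(-8)) = 5*(-4 - 5*69)/(12 + 5*69) + √(32 + 1*(-8)) = 5*(-4 - 345)/(12 + 345) + √(32 - 8) = 5*(-349)/357 + √24 = 5*(1/357)*(-349) + 2*√6 = -1745/357 + 2*√6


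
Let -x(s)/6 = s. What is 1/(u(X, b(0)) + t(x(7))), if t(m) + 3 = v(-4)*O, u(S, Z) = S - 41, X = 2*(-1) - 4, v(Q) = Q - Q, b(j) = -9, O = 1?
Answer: -1/50 ≈ -0.020000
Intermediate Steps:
x(s) = -6*s
v(Q) = 0
X = -6 (X = -2 - 4 = -6)
u(S, Z) = -41 + S
t(m) = -3 (t(m) = -3 + 0*1 = -3 + 0 = -3)
1/(u(X, b(0)) + t(x(7))) = 1/((-41 - 6) - 3) = 1/(-47 - 3) = 1/(-50) = -1/50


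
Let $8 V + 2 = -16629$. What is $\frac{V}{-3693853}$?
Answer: $\frac{16631}{29550824} \approx 0.00056279$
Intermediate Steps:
$V = - \frac{16631}{8}$ ($V = - \frac{1}{4} + \frac{1}{8} \left(-16629\right) = - \frac{1}{4} - \frac{16629}{8} = - \frac{16631}{8} \approx -2078.9$)
$\frac{V}{-3693853} = - \frac{16631}{8 \left(-3693853\right)} = \left(- \frac{16631}{8}\right) \left(- \frac{1}{3693853}\right) = \frac{16631}{29550824}$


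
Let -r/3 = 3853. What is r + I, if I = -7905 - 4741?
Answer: -24205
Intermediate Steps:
I = -12646
r = -11559 (r = -3*3853 = -11559)
r + I = -11559 - 12646 = -24205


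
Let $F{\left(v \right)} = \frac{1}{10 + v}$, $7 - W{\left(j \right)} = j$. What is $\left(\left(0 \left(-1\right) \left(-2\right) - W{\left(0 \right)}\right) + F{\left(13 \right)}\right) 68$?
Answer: $- \frac{10880}{23} \approx -473.04$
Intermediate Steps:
$W{\left(j \right)} = 7 - j$
$\left(\left(0 \left(-1\right) \left(-2\right) - W{\left(0 \right)}\right) + F{\left(13 \right)}\right) 68 = \left(\left(0 \left(-1\right) \left(-2\right) - \left(7 - 0\right)\right) + \frac{1}{10 + 13}\right) 68 = \left(\left(0 \left(-2\right) - \left(7 + 0\right)\right) + \frac{1}{23}\right) 68 = \left(\left(0 - 7\right) + \frac{1}{23}\right) 68 = \left(-7 + \frac{1}{23}\right) 68 = \left(- \frac{160}{23}\right) 68 = - \frac{10880}{23}$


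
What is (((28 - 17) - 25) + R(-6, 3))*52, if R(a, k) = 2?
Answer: -624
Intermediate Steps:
(((28 - 17) - 25) + R(-6, 3))*52 = (((28 - 17) - 25) + 2)*52 = ((11 - 25) + 2)*52 = (-14 + 2)*52 = -12*52 = -624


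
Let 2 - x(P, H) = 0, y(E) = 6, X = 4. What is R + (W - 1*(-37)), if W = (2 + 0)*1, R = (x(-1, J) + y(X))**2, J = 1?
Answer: 103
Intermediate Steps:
x(P, H) = 2 (x(P, H) = 2 - 1*0 = 2 + 0 = 2)
R = 64 (R = (2 + 6)**2 = 8**2 = 64)
W = 2 (W = 2*1 = 2)
R + (W - 1*(-37)) = 64 + (2 - 1*(-37)) = 64 + (2 + 37) = 64 + 39 = 103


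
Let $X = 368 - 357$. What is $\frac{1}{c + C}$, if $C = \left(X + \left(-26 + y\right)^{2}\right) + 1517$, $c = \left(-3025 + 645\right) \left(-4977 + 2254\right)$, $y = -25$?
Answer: $\frac{1}{6484869} \approx 1.5421 \cdot 10^{-7}$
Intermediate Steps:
$X = 11$ ($X = 368 - 357 = 11$)
$c = 6480740$ ($c = \left(-2380\right) \left(-2723\right) = 6480740$)
$C = 4129$ ($C = \left(11 + \left(-26 - 25\right)^{2}\right) + 1517 = \left(11 + \left(-51\right)^{2}\right) + 1517 = \left(11 + 2601\right) + 1517 = 2612 + 1517 = 4129$)
$\frac{1}{c + C} = \frac{1}{6480740 + 4129} = \frac{1}{6484869}$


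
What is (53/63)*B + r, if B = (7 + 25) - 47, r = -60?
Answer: -1525/21 ≈ -72.619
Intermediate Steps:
B = -15 (B = 32 - 47 = -15)
(53/63)*B + r = (53/63)*(-15) - 60 = -265/21 - 60 = -1525/21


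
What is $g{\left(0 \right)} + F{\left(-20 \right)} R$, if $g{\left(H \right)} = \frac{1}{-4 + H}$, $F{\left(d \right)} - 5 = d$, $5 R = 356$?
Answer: $- \frac{4273}{4} \approx -1068.3$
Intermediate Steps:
$R = \frac{356}{5}$ ($R = \frac{1}{5} \cdot 356 = \frac{356}{5} \approx 71.2$)
$F{\left(d \right)} = 5 + d$
$g{\left(0 \right)} + F{\left(-20 \right)} R = \frac{1}{-4 + 0} + \left(5 - 20\right) \frac{356}{5} = \frac{1}{-4} - 1068 = - \frac{1}{4} - 1068 = - \frac{4273}{4}$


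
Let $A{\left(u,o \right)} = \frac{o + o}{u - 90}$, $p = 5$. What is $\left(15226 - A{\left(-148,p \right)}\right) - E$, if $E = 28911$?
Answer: $- \frac{1628510}{119} \approx -13685.0$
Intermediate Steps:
$A{\left(u,o \right)} = \frac{2 o}{-90 + u}$
$\left(15226 - A{\left(-148,p \right)}\right) - E = \left(15226 - 2 \cdot 5 \frac{1}{-90 - 148}\right) - 28911 = \left(15226 - 2 \cdot 5 \frac{1}{-238}\right) - 28911 = \left(15226 - 2 \cdot 5 \left(- \frac{1}{238}\right)\right) - 28911 = \left(15226 - - \frac{5}{119}\right) - 28911 = \left(15226 + \frac{5}{119}\right) - 28911 = \frac{1811899}{119} - 28911 = - \frac{1628510}{119}$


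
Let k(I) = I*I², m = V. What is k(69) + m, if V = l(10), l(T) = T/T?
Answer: 328510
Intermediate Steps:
l(T) = 1
V = 1
m = 1
k(I) = I³
k(69) + m = 69³ + 1 = 328509 + 1 = 328510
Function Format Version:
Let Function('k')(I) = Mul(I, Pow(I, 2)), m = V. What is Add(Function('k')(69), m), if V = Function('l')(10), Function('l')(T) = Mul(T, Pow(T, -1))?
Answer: 328510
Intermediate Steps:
Function('l')(T) = 1
V = 1
m = 1
Function('k')(I) = Pow(I, 3)
Add(Function('k')(69), m) = Add(Pow(69, 3), 1) = Add(328509, 1) = 328510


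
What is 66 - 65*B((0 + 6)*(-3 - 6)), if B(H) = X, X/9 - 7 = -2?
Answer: -2859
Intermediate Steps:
X = 45 (X = 63 + 9*(-2) = 63 - 18 = 45)
B(H) = 45
66 - 65*B((0 + 6)*(-3 - 6)) = 66 - 65*45 = 66 - 2925 = -2859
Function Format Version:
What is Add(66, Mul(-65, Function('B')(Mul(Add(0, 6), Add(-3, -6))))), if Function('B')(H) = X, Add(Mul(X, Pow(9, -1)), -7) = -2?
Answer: -2859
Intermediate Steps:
X = 45 (X = Add(63, Mul(9, -2)) = Add(63, -18) = 45)
Function('B')(H) = 45
Add(66, Mul(-65, Function('B')(Mul(Add(0, 6), Add(-3, -6))))) = Add(66, Mul(-65, 45)) = Add(66, -2925) = -2859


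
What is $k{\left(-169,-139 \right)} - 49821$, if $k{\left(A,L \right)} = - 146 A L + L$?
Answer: $-3479646$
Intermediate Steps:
$k{\left(A,L \right)} = L - 146 A L$ ($k{\left(A,L \right)} = - 146 A L + L = L - 146 A L$)
$k{\left(-169,-139 \right)} - 49821 = - 139 \left(1 - -24674\right) - 49821 = - 139 \left(1 + 24674\right) - 49821 = \left(-139\right) 24675 - 49821 = -3429825 - 49821 = -3479646$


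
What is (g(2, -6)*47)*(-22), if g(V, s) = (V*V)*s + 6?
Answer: 18612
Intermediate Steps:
g(V, s) = 6 + s*V² (g(V, s) = V²*s + 6 = s*V² + 6 = 6 + s*V²)
(g(2, -6)*47)*(-22) = ((6 - 6*2²)*47)*(-22) = ((6 - 6*4)*47)*(-22) = ((6 - 24)*47)*(-22) = -18*47*(-22) = -846*(-22) = 18612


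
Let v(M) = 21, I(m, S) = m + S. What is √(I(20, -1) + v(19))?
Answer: 2*√10 ≈ 6.3246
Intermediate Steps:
I(m, S) = S + m
√(I(20, -1) + v(19)) = √((-1 + 20) + 21) = √(19 + 21) = √40 = 2*√10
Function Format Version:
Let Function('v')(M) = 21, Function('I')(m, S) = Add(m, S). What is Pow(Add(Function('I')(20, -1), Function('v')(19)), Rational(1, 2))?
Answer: Mul(2, Pow(10, Rational(1, 2))) ≈ 6.3246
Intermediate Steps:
Function('I')(m, S) = Add(S, m)
Pow(Add(Function('I')(20, -1), Function('v')(19)), Rational(1, 2)) = Pow(Add(Add(-1, 20), 21), Rational(1, 2)) = Pow(Add(19, 21), Rational(1, 2)) = Pow(40, Rational(1, 2)) = Mul(2, Pow(10, Rational(1, 2)))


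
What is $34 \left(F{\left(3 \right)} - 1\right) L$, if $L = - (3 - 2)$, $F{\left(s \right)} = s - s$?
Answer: $34$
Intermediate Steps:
$F{\left(s \right)} = 0$
$L = -1$ ($L = \left(-1\right) 1 = -1$)
$34 \left(F{\left(3 \right)} - 1\right) L = 34 \left(0 - 1\right) \left(-1\right) = 34 \left(-1\right) \left(-1\right) = \left(-34\right) \left(-1\right) = 34$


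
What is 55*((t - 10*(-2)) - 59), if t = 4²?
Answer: -1265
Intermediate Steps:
t = 16
55*((t - 10*(-2)) - 59) = 55*((16 - 10*(-2)) - 59) = 55*((16 + 20) - 59) = 55*(36 - 59) = 55*(-23) = -1265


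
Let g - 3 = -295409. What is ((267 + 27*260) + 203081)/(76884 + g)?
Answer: -105184/109261 ≈ -0.96269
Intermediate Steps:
g = -295406 (g = 3 - 295409 = -295406)
((267 + 27*260) + 203081)/(76884 + g) = ((267 + 27*260) + 203081)/(76884 - 295406) = ((267 + 7020) + 203081)/(-218522) = (7287 + 203081)*(-1/218522) = 210368*(-1/218522) = -105184/109261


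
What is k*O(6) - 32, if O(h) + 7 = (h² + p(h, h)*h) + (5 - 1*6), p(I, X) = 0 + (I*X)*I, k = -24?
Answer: -31808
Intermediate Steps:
p(I, X) = X*I² (p(I, X) = 0 + X*I² = X*I²)
O(h) = -8 + h² + h⁴ (O(h) = -7 + ((h² + (h*h²)*h) + (5 - 1*6)) = -7 + ((h² + h³*h) + (5 - 6)) = -7 + ((h² + h⁴) - 1) = -7 + (-1 + h² + h⁴) = -8 + h² + h⁴)
k*O(6) - 32 = -24*(-8 + 6² + 6⁴) - 32 = -24*(-8 + 36 + 1296) - 32 = -24*1324 - 32 = -31776 - 32 = -31808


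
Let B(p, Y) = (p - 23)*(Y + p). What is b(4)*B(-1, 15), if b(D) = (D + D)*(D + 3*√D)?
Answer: -26880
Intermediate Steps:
B(p, Y) = (-23 + p)*(Y + p)
b(D) = 2*D*(D + 3*√D) (b(D) = (2*D)*(D + 3*√D) = 2*D*(D + 3*√D))
b(4)*B(-1, 15) = (2*4² + 6*4^(3/2))*((-1)² - 23*15 - 23*(-1) + 15*(-1)) = (2*16 + 6*8)*(1 - 345 + 23 - 15) = (32 + 48)*(-336) = 80*(-336) = -26880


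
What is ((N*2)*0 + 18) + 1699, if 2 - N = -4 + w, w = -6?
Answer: 1717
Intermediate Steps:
N = 12 (N = 2 - (-4 - 6) = 2 - 1*(-10) = 2 + 10 = 12)
((N*2)*0 + 18) + 1699 = ((12*2)*0 + 18) + 1699 = (24*0 + 18) + 1699 = (0 + 18) + 1699 = 18 + 1699 = 1717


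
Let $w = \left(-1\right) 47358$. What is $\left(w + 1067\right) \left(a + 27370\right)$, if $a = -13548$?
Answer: $-639834202$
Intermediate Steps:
$w = -47358$
$\left(w + 1067\right) \left(a + 27370\right) = \left(-47358 + 1067\right) \left(-13548 + 27370\right) = \left(-46291\right) 13822 = -639834202$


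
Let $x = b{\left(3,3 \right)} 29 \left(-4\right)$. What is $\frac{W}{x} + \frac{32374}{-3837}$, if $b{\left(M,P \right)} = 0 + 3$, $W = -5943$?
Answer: $\frac{3845713}{445092} \approx 8.6403$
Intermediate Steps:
$b{\left(M,P \right)} = 3$
$x = -348$ ($x = 3 \cdot 29 \left(-4\right) = 87 \left(-4\right) = -348$)
$\frac{W}{x} + \frac{32374}{-3837} = - \frac{5943}{-348} + \frac{32374}{-3837} = \left(-5943\right) \left(- \frac{1}{348}\right) + 32374 \left(- \frac{1}{3837}\right) = \frac{1981}{116} - \frac{32374}{3837} = \frac{3845713}{445092}$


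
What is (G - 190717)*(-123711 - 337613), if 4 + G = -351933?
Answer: 250339313896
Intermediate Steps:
G = -351937 (G = -4 - 351933 = -351937)
(G - 190717)*(-123711 - 337613) = (-351937 - 190717)*(-123711 - 337613) = -542654*(-461324) = 250339313896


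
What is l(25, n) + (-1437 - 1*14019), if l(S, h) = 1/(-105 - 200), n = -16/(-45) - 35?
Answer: -4714081/305 ≈ -15456.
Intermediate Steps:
n = -1559/45 (n = -16*(-1/45) - 35 = 16/45 - 35 = -1559/45 ≈ -34.644)
l(S, h) = -1/305 (l(S, h) = 1/(-305) = -1/305)
l(25, n) + (-1437 - 1*14019) = -1/305 + (-1437 - 1*14019) = -1/305 + (-1437 - 14019) = -1/305 - 15456 = -4714081/305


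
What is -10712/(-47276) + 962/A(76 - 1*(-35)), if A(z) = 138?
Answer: 5869721/815511 ≈ 7.1976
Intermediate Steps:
-10712/(-47276) + 962/A(76 - 1*(-35)) = -10712/(-47276) + 962/138 = -10712*(-1/47276) + 962*(1/138) = 2678/11819 + 481/69 = 5869721/815511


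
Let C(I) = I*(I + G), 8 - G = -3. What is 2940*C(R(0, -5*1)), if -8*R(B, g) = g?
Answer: 341775/16 ≈ 21361.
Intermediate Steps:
G = 11 (G = 8 - 1*(-3) = 8 + 3 = 11)
R(B, g) = -g/8
C(I) = I*(11 + I) (C(I) = I*(I + 11) = I*(11 + I))
2940*C(R(0, -5*1)) = 2940*((-(-5)/8)*(11 - (-5)/8)) = 2940*((-1/8*(-5))*(11 - 1/8*(-5))) = 2940*(5*(11 + 5/8)/8) = 2940*((5/8)*(93/8)) = 2940*(465/64) = 341775/16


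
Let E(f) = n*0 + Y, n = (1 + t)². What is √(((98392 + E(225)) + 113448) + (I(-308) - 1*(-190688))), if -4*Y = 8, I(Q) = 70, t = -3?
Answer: 2*√100649 ≈ 634.50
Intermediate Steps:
n = 4 (n = (1 - 3)² = (-2)² = 4)
Y = -2 (Y = -¼*8 = -2)
E(f) = -2 (E(f) = 4*0 - 2 = 0 - 2 = -2)
√(((98392 + E(225)) + 113448) + (I(-308) - 1*(-190688))) = √(((98392 - 2) + 113448) + (70 - 1*(-190688))) = √((98390 + 113448) + (70 + 190688)) = √(211838 + 190758) = √402596 = 2*√100649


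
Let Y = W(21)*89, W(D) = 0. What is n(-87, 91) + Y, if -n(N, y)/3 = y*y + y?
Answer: -25116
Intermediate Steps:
n(N, y) = -3*y - 3*y² (n(N, y) = -3*(y*y + y) = -3*(y² + y) = -3*(y + y²) = -3*y - 3*y²)
Y = 0 (Y = 0*89 = 0)
n(-87, 91) + Y = -3*91*(1 + 91) + 0 = -3*91*92 + 0 = -25116 + 0 = -25116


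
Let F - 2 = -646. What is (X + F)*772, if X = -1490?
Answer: -1647448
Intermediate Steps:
F = -644 (F = 2 - 646 = -644)
(X + F)*772 = (-1490 - 644)*772 = -2134*772 = -1647448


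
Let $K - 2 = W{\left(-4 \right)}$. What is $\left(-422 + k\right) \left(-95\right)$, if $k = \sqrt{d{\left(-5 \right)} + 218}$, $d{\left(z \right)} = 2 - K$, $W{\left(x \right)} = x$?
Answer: $40090 - 95 \sqrt{222} \approx 38675.0$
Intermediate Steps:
$K = -2$ ($K = 2 - 4 = -2$)
$d{\left(z \right)} = 4$ ($d{\left(z \right)} = 2 - -2 = 2 + 2 = 4$)
$k = \sqrt{222}$ ($k = \sqrt{4 + 218} = \sqrt{222} \approx 14.9$)
$\left(-422 + k\right) \left(-95\right) = \left(-422 + \sqrt{222}\right) \left(-95\right) = 40090 - 95 \sqrt{222}$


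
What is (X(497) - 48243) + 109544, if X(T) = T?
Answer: 61798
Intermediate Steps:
(X(497) - 48243) + 109544 = (497 - 48243) + 109544 = -47746 + 109544 = 61798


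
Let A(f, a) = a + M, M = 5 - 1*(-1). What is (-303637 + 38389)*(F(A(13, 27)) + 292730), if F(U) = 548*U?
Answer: -82442791872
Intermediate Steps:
M = 6 (M = 5 + 1 = 6)
A(f, a) = 6 + a (A(f, a) = a + 6 = 6 + a)
(-303637 + 38389)*(F(A(13, 27)) + 292730) = (-303637 + 38389)*(548*(6 + 27) + 292730) = -265248*(548*33 + 292730) = -265248*(18084 + 292730) = -265248*310814 = -82442791872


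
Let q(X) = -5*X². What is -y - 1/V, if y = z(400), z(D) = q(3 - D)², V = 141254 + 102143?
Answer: -151153168976118926/243397 ≈ -6.2101e+11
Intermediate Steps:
V = 243397
z(D) = 25*(3 - D)⁴ (z(D) = (-5*(3 - D)²)² = 25*(3 - D)⁴)
y = 621014922025 (y = 25*(-3 + 400)⁴ = 25*397⁴ = 25*24840596881 = 621014922025)
-y - 1/V = -1*621014922025 - 1/243397 = -621014922025 - 1*1/243397 = -621014922025 - 1/243397 = -151153168976118926/243397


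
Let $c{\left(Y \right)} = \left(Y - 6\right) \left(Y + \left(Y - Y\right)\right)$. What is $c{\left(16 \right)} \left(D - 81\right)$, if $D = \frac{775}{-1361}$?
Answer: $- \frac{17762560}{1361} \approx -13051.0$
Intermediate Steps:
$c{\left(Y \right)} = Y \left(-6 + Y\right)$ ($c{\left(Y \right)} = \left(-6 + Y\right) \left(Y + 0\right) = \left(-6 + Y\right) Y = Y \left(-6 + Y\right)$)
$D = - \frac{775}{1361}$ ($D = 775 \left(- \frac{1}{1361}\right) = - \frac{775}{1361} \approx -0.56943$)
$c{\left(16 \right)} \left(D - 81\right) = 16 \left(-6 + 16\right) \left(- \frac{775}{1361} - 81\right) = 16 \cdot 10 \left(- \frac{775}{1361} - 81\right) = 160 \left(- \frac{111016}{1361}\right) = - \frac{17762560}{1361}$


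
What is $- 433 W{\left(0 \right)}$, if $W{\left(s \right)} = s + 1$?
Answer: $-433$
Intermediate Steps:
$W{\left(s \right)} = 1 + s$
$- 433 W{\left(0 \right)} = - 433 \left(1 + 0\right) = \left(-433\right) 1 = -433$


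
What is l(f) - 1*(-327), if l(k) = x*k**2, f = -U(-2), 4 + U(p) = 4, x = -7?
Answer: 327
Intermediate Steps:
U(p) = 0 (U(p) = -4 + 4 = 0)
f = 0 (f = -1*0 = 0)
l(k) = -7*k**2
l(f) - 1*(-327) = -7*0**2 - 1*(-327) = -7*0 + 327 = 0 + 327 = 327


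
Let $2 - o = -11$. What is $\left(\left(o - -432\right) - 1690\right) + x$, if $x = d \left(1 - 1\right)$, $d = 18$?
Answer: $-1245$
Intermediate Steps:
$o = 13$ ($o = 2 - -11 = 2 + 11 = 13$)
$x = 0$ ($x = 18 \left(1 - 1\right) = 18 \cdot 0 = 0$)
$\left(\left(o - -432\right) - 1690\right) + x = \left(\left(13 - -432\right) - 1690\right) + 0 = \left(\left(13 + 432\right) - 1690\right) + 0 = \left(445 - 1690\right) + 0 = -1245 + 0 = -1245$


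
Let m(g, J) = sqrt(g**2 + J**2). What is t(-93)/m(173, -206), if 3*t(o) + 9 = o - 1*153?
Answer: -17*sqrt(72365)/14473 ≈ -0.31598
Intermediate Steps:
m(g, J) = sqrt(J**2 + g**2)
t(o) = -54 + o/3 (t(o) = -3 + (o - 1*153)/3 = -3 + (o - 153)/3 = -3 + (-153 + o)/3 = -3 + (-51 + o/3) = -54 + o/3)
t(-93)/m(173, -206) = (-54 + (1/3)*(-93))/(sqrt((-206)**2 + 173**2)) = (-54 - 31)/(sqrt(42436 + 29929)) = -85*sqrt(72365)/72365 = -17*sqrt(72365)/14473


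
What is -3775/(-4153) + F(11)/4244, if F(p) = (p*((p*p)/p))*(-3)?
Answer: 14513561/17625332 ≈ 0.82345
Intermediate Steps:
F(p) = -3*p² (F(p) = (p*(p²/p))*(-3) = (p*p)*(-3) = p²*(-3) = -3*p²)
-3775/(-4153) + F(11)/4244 = -3775/(-4153) - 3*11²/4244 = -3775*(-1/4153) - 3*121*(1/4244) = 3775/4153 - 363*1/4244 = 3775/4153 - 363/4244 = 14513561/17625332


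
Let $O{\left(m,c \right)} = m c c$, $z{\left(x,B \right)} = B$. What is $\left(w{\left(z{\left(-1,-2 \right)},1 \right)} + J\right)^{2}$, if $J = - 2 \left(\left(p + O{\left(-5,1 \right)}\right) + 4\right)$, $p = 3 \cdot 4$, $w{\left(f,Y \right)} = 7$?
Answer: $225$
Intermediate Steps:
$O{\left(m,c \right)} = m c^{2}$ ($O{\left(m,c \right)} = c m c = m c^{2}$)
$p = 12$
$J = -22$ ($J = - 2 \left(\left(12 - 5 \cdot 1^{2}\right) + 4\right) = - 2 \left(\left(12 - 5\right) + 4\right) = - 2 \left(7 + 4\right) = \left(-2\right) 11 = -22$)
$\left(w{\left(z{\left(-1,-2 \right)},1 \right)} + J\right)^{2} = \left(7 - 22\right)^{2} = \left(-15\right)^{2} = 225$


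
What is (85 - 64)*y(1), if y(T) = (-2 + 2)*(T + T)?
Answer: 0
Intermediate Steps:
y(T) = 0 (y(T) = 0*(2*T) = 0)
(85 - 64)*y(1) = (85 - 64)*0 = 21*0 = 0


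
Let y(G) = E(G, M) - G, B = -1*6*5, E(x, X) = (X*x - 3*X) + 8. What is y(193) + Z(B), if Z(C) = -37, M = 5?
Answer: 728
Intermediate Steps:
E(x, X) = 8 - 3*X + X*x (E(x, X) = (-3*X + X*x) + 8 = 8 - 3*X + X*x)
B = -30 (B = -6*5 = -30)
y(G) = -7 + 4*G (y(G) = (8 - 3*5 + 5*G) - G = (8 - 15 + 5*G) - G = (-7 + 5*G) - G = -7 + 4*G)
y(193) + Z(B) = (-7 + 4*193) - 37 = (-7 + 772) - 37 = 765 - 37 = 728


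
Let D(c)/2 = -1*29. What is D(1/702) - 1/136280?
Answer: -7904241/136280 ≈ -58.000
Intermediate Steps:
D(c) = -58 (D(c) = 2*(-1*29) = 2*(-29) = -58)
D(1/702) - 1/136280 = -58 - 1/136280 = -7904241/136280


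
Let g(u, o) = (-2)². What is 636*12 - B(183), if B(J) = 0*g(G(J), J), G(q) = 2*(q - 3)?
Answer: 7632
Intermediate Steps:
G(q) = -6 + 2*q (G(q) = 2*(-3 + q) = -6 + 2*q)
g(u, o) = 4
B(J) = 0 (B(J) = 0*4 = 0)
636*12 - B(183) = 636*12 - 1*0 = 7632 + 0 = 7632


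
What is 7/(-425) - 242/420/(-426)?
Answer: -114959/7604100 ≈ -0.015118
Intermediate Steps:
7/(-425) - 242/420/(-426) = 7*(-1/425) - 242*1/420*(-1/426) = -7/425 - 121/210*(-1/426) = -7/425 + 121/89460 = -114959/7604100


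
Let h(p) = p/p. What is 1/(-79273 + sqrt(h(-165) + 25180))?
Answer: -79273/6284183348 - 13*sqrt(149)/6284183348 ≈ -1.2640e-5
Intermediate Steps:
h(p) = 1
1/(-79273 + sqrt(h(-165) + 25180)) = 1/(-79273 + sqrt(1 + 25180)) = 1/(-79273 + sqrt(25181)) = 1/(-79273 + 13*sqrt(149))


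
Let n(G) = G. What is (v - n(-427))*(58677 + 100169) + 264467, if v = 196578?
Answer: 31293720697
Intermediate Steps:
(v - n(-427))*(58677 + 100169) + 264467 = (196578 - 1*(-427))*(58677 + 100169) + 264467 = (196578 + 427)*158846 + 264467 = 197005*158846 + 264467 = 31293456230 + 264467 = 31293720697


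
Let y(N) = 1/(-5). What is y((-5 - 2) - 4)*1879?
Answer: -1879/5 ≈ -375.80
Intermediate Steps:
y(N) = -⅕
y((-5 - 2) - 4)*1879 = -⅕*1879 = -1879/5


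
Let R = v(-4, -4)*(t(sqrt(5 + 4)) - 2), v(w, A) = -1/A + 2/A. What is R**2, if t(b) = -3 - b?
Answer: 4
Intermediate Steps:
v(w, A) = 1/A
R = 2 (R = ((-3 - sqrt(5 + 4)) - 2)/(-4) = -((-3 - sqrt(9)) - 2)/4 = -((-3 - 1*3) - 2)/4 = -((-3 - 3) - 2)/4 = -(-6 - 2)/4 = -1/4*(-8) = 2)
R**2 = 2**2 = 4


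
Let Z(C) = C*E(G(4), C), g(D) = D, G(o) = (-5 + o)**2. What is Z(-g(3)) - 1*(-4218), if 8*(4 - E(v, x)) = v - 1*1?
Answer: 4206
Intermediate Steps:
E(v, x) = 33/8 - v/8 (E(v, x) = 4 - (v - 1*1)/8 = 4 - (v - 1)/8 = 4 - (-1 + v)/8 = 4 + (1/8 - v/8) = 33/8 - v/8)
Z(C) = 4*C (Z(C) = C*(33/8 - (-5 + 4)**2/8) = C*(33/8 - 1/8*(-1)**2) = C*(33/8 - 1/8*1) = C*(33/8 - 1/8) = C*4 = 4*C)
Z(-g(3)) - 1*(-4218) = 4*(-1*3) - 1*(-4218) = 4*(-3) + 4218 = -12 + 4218 = 4206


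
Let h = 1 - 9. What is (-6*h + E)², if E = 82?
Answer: 16900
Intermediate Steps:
h = -8
(-6*h + E)² = (-6*(-8) + 82)² = (48 + 82)² = 130² = 16900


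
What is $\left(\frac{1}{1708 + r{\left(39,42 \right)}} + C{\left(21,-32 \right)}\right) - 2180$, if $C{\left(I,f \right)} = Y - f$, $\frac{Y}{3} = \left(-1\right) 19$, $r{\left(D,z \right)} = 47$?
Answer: $- \frac{3869774}{1755} \approx -2205.0$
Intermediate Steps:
$Y = -57$ ($Y = 3 \left(\left(-1\right) 19\right) = 3 \left(-19\right) = -57$)
$C{\left(I,f \right)} = -57 - f$
$\left(\frac{1}{1708 + r{\left(39,42 \right)}} + C{\left(21,-32 \right)}\right) - 2180 = \left(\frac{1}{1708 + 47} - 25\right) - 2180 = \left(\frac{1}{1755} + \left(-57 + 32\right)\right) - 2180 = \left(\frac{1}{1755} - 25\right) - 2180 = - \frac{43874}{1755} - 2180 = - \frac{3869774}{1755}$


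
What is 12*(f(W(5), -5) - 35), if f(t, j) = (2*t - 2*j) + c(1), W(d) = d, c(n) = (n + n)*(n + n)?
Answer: -132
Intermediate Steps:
c(n) = 4*n**2 (c(n) = (2*n)*(2*n) = 4*n**2)
f(t, j) = 4 - 2*j + 2*t (f(t, j) = (2*t - 2*j) + 4*1**2 = (-2*j + 2*t) + 4*1 = (-2*j + 2*t) + 4 = 4 - 2*j + 2*t)
12*(f(W(5), -5) - 35) = 12*((4 - 2*(-5) + 2*5) - 35) = 12*((4 + 10 + 10) - 35) = 12*(24 - 35) = 12*(-11) = -132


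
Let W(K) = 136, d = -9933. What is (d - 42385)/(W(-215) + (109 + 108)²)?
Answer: -52318/47225 ≈ -1.1078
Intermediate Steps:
(d - 42385)/(W(-215) + (109 + 108)²) = (-9933 - 42385)/(136 + (109 + 108)²) = -52318/(136 + 217²) = -52318/(136 + 47089) = -52318/47225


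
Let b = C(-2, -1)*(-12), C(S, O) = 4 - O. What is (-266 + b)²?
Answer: 106276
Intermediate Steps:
b = -60 (b = (4 - 1*(-1))*(-12) = (4 + 1)*(-12) = 5*(-12) = -60)
(-266 + b)² = (-266 - 60)² = (-326)² = 106276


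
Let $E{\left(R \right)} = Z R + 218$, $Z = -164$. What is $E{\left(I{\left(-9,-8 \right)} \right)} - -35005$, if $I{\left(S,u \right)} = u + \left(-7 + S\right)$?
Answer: $39159$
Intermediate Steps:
$I{\left(S,u \right)} = -7 + S + u$
$E{\left(R \right)} = 218 - 164 R$ ($E{\left(R \right)} = - 164 R + 218 = 218 - 164 R$)
$E{\left(I{\left(-9,-8 \right)} \right)} - -35005 = \left(218 - 164 \left(-7 - 9 - 8\right)\right) - -35005 = \left(218 - -3936\right) + 35005 = \left(218 + 3936\right) + 35005 = 4154 + 35005 = 39159$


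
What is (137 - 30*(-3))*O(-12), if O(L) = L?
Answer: -2724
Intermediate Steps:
(137 - 30*(-3))*O(-12) = (137 - 30*(-3))*(-12) = (137 + 90)*(-12) = 227*(-12) = -2724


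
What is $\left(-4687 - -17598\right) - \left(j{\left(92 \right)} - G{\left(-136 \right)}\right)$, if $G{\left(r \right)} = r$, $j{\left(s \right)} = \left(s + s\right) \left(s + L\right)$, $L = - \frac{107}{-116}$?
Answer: $- \frac{125359}{29} \approx -4322.7$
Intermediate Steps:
$L = \frac{107}{116}$ ($L = \left(-107\right) \left(- \frac{1}{116}\right) = \frac{107}{116} \approx 0.92241$)
$j{\left(s \right)} = 2 s \left(\frac{107}{116} + s\right)$ ($j{\left(s \right)} = \left(s + s\right) \left(s + \frac{107}{116}\right) = 2 s \left(\frac{107}{116} + s\right)$)
$\left(-4687 - -17598\right) - \left(j{\left(92 \right)} - G{\left(-136 \right)}\right) = \left(-4687 - -17598\right) - \left(\frac{1}{58} \cdot 92 \left(107 + 116 \cdot 92\right) - -136\right) = \left(-4687 + 17598\right) - \left(\frac{1}{58} \cdot 92 \left(107 + 10672\right) + 136\right) = 12911 - \left(\frac{1}{58} \cdot 92 \cdot 10779 + 136\right) = 12911 - \left(\frac{495834}{29} + 136\right) = 12911 - \frac{499778}{29} = - \frac{125359}{29}$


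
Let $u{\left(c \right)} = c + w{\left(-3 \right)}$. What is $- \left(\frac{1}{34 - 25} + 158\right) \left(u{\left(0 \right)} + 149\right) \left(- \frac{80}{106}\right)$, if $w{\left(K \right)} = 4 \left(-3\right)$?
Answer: $\frac{7798040}{477} \approx 16348.0$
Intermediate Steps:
$w{\left(K \right)} = -12$
$u{\left(c \right)} = -12 + c$ ($u{\left(c \right)} = c - 12 = -12 + c$)
$- \left(\frac{1}{34 - 25} + 158\right) \left(u{\left(0 \right)} + 149\right) \left(- \frac{80}{106}\right) = - \left(\frac{1}{34 - 25} + 158\right) \left(\left(-12 + 0\right) + 149\right) \left(- \frac{80}{106}\right) = - \left(\frac{1}{9} + 158\right) \left(-12 + 149\right) \left(\left(-80\right) \frac{1}{106}\right) = - \frac{\left(\frac{1}{9} + 158\right) 137 \left(-40\right)}{53} = - \frac{\frac{1423}{9} \cdot 137 \left(-40\right)}{53} = - \frac{194951 \left(-40\right)}{9 \cdot 53} = \left(-1\right) \left(- \frac{7798040}{477}\right) = \frac{7798040}{477}$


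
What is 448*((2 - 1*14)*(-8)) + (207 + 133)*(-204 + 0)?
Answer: -26352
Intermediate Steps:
448*((2 - 1*14)*(-8)) + (207 + 133)*(-204 + 0) = 448*((2 - 14)*(-8)) + 340*(-204) = 448*(-12*(-8)) - 69360 = 448*96 - 69360 = 43008 - 69360 = -26352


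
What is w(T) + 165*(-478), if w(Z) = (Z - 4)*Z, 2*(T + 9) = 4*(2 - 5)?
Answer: -78585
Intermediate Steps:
T = -15 (T = -9 + (4*(2 - 5))/2 = -9 + (4*(-3))/2 = -9 + (½)*(-12) = -9 - 6 = -15)
w(Z) = Z*(-4 + Z) (w(Z) = (-4 + Z)*Z = Z*(-4 + Z))
w(T) + 165*(-478) = -15*(-4 - 15) + 165*(-478) = -15*(-19) - 78870 = 285 - 78870 = -78585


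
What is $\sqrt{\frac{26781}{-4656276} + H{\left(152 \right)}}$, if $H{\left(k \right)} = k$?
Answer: $\frac{\sqrt{91538140024311}}{776046} \approx 12.329$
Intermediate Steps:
$\sqrt{\frac{26781}{-4656276} + H{\left(152 \right)}} = \sqrt{\frac{26781}{-4656276} + 152} = \sqrt{26781 \left(- \frac{1}{4656276}\right) + 152} = \sqrt{- \frac{8927}{1552092} + 152} = \sqrt{\frac{235909057}{1552092}} = \frac{\sqrt{91538140024311}}{776046}$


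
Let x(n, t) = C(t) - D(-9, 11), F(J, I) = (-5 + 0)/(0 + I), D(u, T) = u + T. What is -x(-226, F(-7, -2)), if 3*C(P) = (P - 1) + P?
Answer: 2/3 ≈ 0.66667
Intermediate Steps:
D(u, T) = T + u
C(P) = -1/3 + 2*P/3 (C(P) = ((P - 1) + P)/3 = ((-1 + P) + P)/3 = (-1 + 2*P)/3 = -1/3 + 2*P/3)
F(J, I) = -5/I
x(n, t) = -7/3 + 2*t/3 (x(n, t) = (-1/3 + 2*t/3) - (11 - 9) = (-1/3 + 2*t/3) - 1*2 = (-1/3 + 2*t/3) - 2 = -7/3 + 2*t/3)
-x(-226, F(-7, -2)) = -(-7/3 + 2*(-5/(-2))/3) = -(-7/3 + 2*(-5*(-1/2))/3) = -(-7/3 + (2/3)*(5/2)) = -(-7/3 + 5/3) = -1*(-2/3) = 2/3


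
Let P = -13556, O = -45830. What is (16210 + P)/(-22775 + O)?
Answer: -2654/68605 ≈ -0.038685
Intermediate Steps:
(16210 + P)/(-22775 + O) = (16210 - 13556)/(-22775 - 45830) = 2654/(-68605) = 2654*(-1/68605) = -2654/68605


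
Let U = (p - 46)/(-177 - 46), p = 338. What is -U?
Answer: 292/223 ≈ 1.3094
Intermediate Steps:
U = -292/223 (U = (338 - 46)/(-177 - 46) = 292/(-223) = 292*(-1/223) = -292/223 ≈ -1.3094)
-U = -1*(-292/223) = 292/223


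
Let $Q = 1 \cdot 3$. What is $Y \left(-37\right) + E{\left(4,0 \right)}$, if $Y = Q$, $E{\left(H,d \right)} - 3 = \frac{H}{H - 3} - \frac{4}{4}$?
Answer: $-105$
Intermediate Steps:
$E{\left(H,d \right)} = 2 + \frac{H}{-3 + H}$ ($E{\left(H,d \right)} = 3 + \left(\frac{H}{H - 3} - \frac{4}{4}\right) = 3 + \left(\frac{H}{-3 + H} - 1\right) = 3 + \left(-1 + \frac{H}{-3 + H}\right) = 2 + \frac{H}{-3 + H}$)
$Q = 3$
$Y = 3$
$Y \left(-37\right) + E{\left(4,0 \right)} = 3 \left(-37\right) + \frac{3 \left(-2 + 4\right)}{-3 + 4} = -111 + 3 \cdot 1^{-1} \cdot 2 = -111 + 3 \cdot 1 \cdot 2 = -111 + 6 = -105$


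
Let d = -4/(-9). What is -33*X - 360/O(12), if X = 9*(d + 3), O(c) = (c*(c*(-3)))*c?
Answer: -73651/72 ≈ -1022.9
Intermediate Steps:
d = 4/9 (d = -4*(-1/9) = 4/9 ≈ 0.44444)
O(c) = -3*c**3 (O(c) = (c*(-3*c))*c = (-3*c**2)*c = -3*c**3)
X = 31 (X = 9*(4/9 + 3) = 9*(31/9) = 31)
-33*X - 360/O(12) = -33*31 - 360/((-3*12**3)) = -1023 - 360/((-3*1728)) = -1023 - 360/(-5184) = -1023 - 360*(-1/5184) = -1023 + 5/72 = -73651/72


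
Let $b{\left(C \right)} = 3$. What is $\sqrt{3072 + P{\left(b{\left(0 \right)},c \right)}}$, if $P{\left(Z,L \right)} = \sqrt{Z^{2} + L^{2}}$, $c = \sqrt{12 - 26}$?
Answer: $\sqrt{3072 + i \sqrt{5}} \approx 55.426 + 0.0202 i$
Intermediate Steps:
$c = i \sqrt{14}$ ($c = \sqrt{-14} = i \sqrt{14} \approx 3.7417 i$)
$P{\left(Z,L \right)} = \sqrt{L^{2} + Z^{2}}$
$\sqrt{3072 + P{\left(b{\left(0 \right)},c \right)}} = \sqrt{3072 + \sqrt{\left(i \sqrt{14}\right)^{2} + 3^{2}}} = \sqrt{3072 + \sqrt{-14 + 9}} = \sqrt{3072 + \sqrt{-5}} = \sqrt{3072 + i \sqrt{5}}$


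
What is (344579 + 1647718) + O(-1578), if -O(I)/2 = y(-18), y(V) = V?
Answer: 1992333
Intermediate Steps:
O(I) = 36 (O(I) = -2*(-18) = 36)
(344579 + 1647718) + O(-1578) = (344579 + 1647718) + 36 = 1992297 + 36 = 1992333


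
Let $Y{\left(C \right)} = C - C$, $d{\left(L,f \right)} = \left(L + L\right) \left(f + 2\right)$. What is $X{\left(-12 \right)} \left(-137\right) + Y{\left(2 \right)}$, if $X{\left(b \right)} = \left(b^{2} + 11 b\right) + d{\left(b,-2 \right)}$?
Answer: $-1644$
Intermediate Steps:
$d{\left(L,f \right)} = 2 L \left(2 + f\right)$
$Y{\left(C \right)} = 0$
$X{\left(b \right)} = b^{2} + 11 b$ ($X{\left(b \right)} = \left(b^{2} + 11 b\right) + 2 b \left(2 - 2\right) = \left(b^{2} + 11 b\right) + 2 b 0 = \left(b^{2} + 11 b\right) + 0 = b^{2} + 11 b$)
$X{\left(-12 \right)} \left(-137\right) + Y{\left(2 \right)} = - 12 \left(11 - 12\right) \left(-137\right) + 0 = \left(-12\right) \left(-1\right) \left(-137\right) + 0 = 12 \left(-137\right) + 0 = -1644 + 0 = -1644$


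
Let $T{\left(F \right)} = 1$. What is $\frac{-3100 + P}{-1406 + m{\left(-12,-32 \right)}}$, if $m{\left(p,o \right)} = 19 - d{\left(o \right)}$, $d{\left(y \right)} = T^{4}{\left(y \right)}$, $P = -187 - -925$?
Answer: $\frac{1181}{694} \approx 1.7017$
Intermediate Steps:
$P = 738$ ($P = -187 + 925 = 738$)
$d{\left(y \right)} = 1$ ($d{\left(y \right)} = 1^{4} = 1$)
$m{\left(p,o \right)} = 18$ ($m{\left(p,o \right)} = 19 - 1 = 18$)
$\frac{-3100 + P}{-1406 + m{\left(-12,-32 \right)}} = \frac{-3100 + 738}{-1406 + 18} = - \frac{2362}{-1388} = \left(-2362\right) \left(- \frac{1}{1388}\right) = \frac{1181}{694}$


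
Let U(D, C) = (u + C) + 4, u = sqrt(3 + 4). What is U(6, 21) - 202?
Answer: -177 + sqrt(7) ≈ -174.35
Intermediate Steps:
u = sqrt(7) ≈ 2.6458
U(D, C) = 4 + C + sqrt(7) (U(D, C) = (sqrt(7) + C) + 4 = (C + sqrt(7)) + 4 = 4 + C + sqrt(7))
U(6, 21) - 202 = (4 + 21 + sqrt(7)) - 202 = (25 + sqrt(7)) - 202 = -177 + sqrt(7)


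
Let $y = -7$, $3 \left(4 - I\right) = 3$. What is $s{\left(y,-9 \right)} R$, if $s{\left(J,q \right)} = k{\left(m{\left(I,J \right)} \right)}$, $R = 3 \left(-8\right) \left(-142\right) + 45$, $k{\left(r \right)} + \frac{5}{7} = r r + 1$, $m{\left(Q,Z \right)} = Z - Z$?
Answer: $\frac{6906}{7} \approx 986.57$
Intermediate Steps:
$I = 3$ ($I = 4 - 1 = 3$)
$m{\left(Q,Z \right)} = 0$
$k{\left(r \right)} = \frac{2}{7} + r^{2}$ ($k{\left(r \right)} = - \frac{5}{7} + \left(r r + 1\right) = - \frac{5}{7} + \left(r^{2} + 1\right) = - \frac{5}{7} + \left(1 + r^{2}\right) = \frac{2}{7} + r^{2}$)
$R = 3453$ ($R = \left(-24\right) \left(-142\right) + 45 = 3408 + 45 = 3453$)
$s{\left(J,q \right)} = \frac{2}{7}$ ($s{\left(J,q \right)} = \frac{2}{7} + 0^{2} = \frac{2}{7} + 0 = \frac{2}{7}$)
$s{\left(y,-9 \right)} R = \frac{2}{7} \cdot 3453 = \frac{6906}{7}$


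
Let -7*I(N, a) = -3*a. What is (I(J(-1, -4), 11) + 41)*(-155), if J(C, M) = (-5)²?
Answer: -49600/7 ≈ -7085.7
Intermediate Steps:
J(C, M) = 25
I(N, a) = 3*a/7 (I(N, a) = -(-3)*a/7 = 3*a/7)
(I(J(-1, -4), 11) + 41)*(-155) = ((3/7)*11 + 41)*(-155) = (33/7 + 41)*(-155) = (320/7)*(-155) = -49600/7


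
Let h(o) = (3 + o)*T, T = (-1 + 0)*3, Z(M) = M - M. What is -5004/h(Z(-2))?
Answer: 556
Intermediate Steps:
Z(M) = 0
T = -3 (T = -1*3 = -3)
h(o) = -9 - 3*o (h(o) = (3 + o)*(-3) = -9 - 3*o)
-5004/h(Z(-2)) = -5004/(-9 - 3*0) = -5004/(-9 + 0) = -5004/(-9) = -5004*(-⅑) = 556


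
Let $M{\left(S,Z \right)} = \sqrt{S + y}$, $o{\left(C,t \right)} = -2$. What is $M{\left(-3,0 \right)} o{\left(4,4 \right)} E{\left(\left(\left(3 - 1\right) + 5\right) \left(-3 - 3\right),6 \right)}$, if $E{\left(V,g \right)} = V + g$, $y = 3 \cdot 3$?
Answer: $72 \sqrt{6} \approx 176.36$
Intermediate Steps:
$y = 9$
$M{\left(S,Z \right)} = \sqrt{9 + S}$ ($M{\left(S,Z \right)} = \sqrt{S + 9} = \sqrt{9 + S}$)
$M{\left(-3,0 \right)} o{\left(4,4 \right)} E{\left(\left(\left(3 - 1\right) + 5\right) \left(-3 - 3\right),6 \right)} = \sqrt{9 - 3} \left(-2\right) \left(\left(\left(3 - 1\right) + 5\right) \left(-3 - 3\right) + 6\right) = \sqrt{6} \left(-2\right) \left(\left(\left(3 - 1\right) + 5\right) \left(-6\right) + 6\right) = - 2 \sqrt{6} \left(\left(2 + 5\right) \left(-6\right) + 6\right) = - 2 \sqrt{6} \left(7 \left(-6\right) + 6\right) = - 2 \sqrt{6} \left(-42 + 6\right) = - 2 \sqrt{6} \left(-36\right) = 72 \sqrt{6}$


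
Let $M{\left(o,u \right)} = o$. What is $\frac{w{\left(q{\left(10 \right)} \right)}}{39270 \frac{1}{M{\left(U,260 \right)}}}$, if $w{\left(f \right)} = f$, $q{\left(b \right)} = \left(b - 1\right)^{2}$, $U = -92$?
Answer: $- \frac{1242}{6545} \approx -0.18976$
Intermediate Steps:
$q{\left(b \right)} = \left(-1 + b\right)^{2}$
$\frac{w{\left(q{\left(10 \right)} \right)}}{39270 \frac{1}{M{\left(U,260 \right)}}} = \frac{\left(-1 + 10\right)^{2}}{39270 \frac{1}{-92}} = \frac{9^{2}}{39270 \left(- \frac{1}{92}\right)} = \frac{81}{- \frac{19635}{46}} = 81 \left(- \frac{46}{19635}\right) = - \frac{1242}{6545}$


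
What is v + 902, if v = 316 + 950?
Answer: 2168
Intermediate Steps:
v = 1266
v + 902 = 1266 + 902 = 2168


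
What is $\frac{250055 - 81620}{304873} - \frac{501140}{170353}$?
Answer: $- \frac{124090647665}{51936030169} \approx -2.3893$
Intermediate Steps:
$\frac{250055 - 81620}{304873} - \frac{501140}{170353} = \left(250055 - 81620\right) \frac{1}{304873} - \frac{501140}{170353} = 168435 \cdot \frac{1}{304873} - \frac{501140}{170353} = \frac{168435}{304873} - \frac{501140}{170353} = - \frac{124090647665}{51936030169}$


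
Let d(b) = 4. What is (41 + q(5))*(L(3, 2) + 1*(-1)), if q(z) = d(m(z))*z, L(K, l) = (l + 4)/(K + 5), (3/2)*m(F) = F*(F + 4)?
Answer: -61/4 ≈ -15.250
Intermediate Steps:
m(F) = 2*F*(4 + F)/3 (m(F) = 2*(F*(F + 4))/3 = 2*(F*(4 + F))/3 = 2*F*(4 + F)/3)
L(K, l) = (4 + l)/(5 + K)
q(z) = 4*z
(41 + q(5))*(L(3, 2) + 1*(-1)) = (41 + 4*5)*((4 + 2)/(5 + 3) + 1*(-1)) = (41 + 20)*(6/8 - 1) = 61*((⅛)*6 - 1) = 61*(¾ - 1) = 61*(-¼) = -61/4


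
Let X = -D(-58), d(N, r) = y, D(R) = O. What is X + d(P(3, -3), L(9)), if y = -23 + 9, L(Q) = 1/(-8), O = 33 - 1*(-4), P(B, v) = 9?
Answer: -51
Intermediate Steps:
O = 37 (O = 33 + 4 = 37)
D(R) = 37
L(Q) = -⅛
y = -14
d(N, r) = -14
X = -37 (X = -1*37 = -37)
X + d(P(3, -3), L(9)) = -37 - 14 = -51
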